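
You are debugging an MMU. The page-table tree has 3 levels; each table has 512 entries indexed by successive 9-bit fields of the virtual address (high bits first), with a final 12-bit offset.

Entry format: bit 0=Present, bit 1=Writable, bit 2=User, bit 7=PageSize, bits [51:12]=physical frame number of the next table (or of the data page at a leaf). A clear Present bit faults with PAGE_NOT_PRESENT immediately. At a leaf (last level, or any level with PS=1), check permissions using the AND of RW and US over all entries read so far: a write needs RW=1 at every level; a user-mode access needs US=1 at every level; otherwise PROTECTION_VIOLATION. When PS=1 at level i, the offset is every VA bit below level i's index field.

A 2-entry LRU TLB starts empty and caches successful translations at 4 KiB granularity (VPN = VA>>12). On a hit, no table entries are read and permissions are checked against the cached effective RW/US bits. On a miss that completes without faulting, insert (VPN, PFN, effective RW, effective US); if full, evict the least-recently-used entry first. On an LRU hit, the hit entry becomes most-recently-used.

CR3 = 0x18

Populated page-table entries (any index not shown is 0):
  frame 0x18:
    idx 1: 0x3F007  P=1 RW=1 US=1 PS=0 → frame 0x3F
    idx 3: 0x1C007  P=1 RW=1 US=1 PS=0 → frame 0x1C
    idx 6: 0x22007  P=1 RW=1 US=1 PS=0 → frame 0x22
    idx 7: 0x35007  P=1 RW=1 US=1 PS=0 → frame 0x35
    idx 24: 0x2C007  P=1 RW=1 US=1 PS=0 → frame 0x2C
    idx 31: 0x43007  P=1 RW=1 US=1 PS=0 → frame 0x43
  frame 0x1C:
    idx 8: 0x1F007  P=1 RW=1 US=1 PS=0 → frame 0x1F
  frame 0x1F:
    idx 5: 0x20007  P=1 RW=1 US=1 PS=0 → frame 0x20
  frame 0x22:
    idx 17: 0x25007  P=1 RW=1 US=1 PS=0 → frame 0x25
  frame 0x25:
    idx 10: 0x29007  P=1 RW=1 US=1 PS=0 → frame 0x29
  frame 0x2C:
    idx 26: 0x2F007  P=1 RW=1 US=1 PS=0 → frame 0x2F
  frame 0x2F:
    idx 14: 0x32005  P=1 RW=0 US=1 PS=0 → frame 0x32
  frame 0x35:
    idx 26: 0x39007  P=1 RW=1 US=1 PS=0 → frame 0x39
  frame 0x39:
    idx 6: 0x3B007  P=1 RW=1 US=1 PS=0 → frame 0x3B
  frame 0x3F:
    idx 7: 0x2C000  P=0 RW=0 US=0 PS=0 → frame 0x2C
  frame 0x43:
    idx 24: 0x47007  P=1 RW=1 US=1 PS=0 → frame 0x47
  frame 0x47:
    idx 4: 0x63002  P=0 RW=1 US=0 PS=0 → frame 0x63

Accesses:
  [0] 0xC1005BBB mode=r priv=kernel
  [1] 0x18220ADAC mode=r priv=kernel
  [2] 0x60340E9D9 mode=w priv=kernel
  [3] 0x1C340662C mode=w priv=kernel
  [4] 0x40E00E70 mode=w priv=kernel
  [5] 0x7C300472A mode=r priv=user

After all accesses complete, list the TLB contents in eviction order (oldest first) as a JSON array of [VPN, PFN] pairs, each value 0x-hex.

Per-access translation:
#0 VA=0xC1005BBB (r,kernel):
  L0 @0x18[3] → 0x1C007  P=1,RW=1,US=1,PS=0
  L1 @0x1C[8] → 0x1F007  P=1,RW=1,US=1,PS=0
  L2 @0x1F[5] → 0x20007  P=1,RW=1,US=1,PS=0
  ✓ 0x20BBB  — 3 lookups
#1 VA=0x18220ADAC (r,kernel):
  L0 @0x18[6] → 0x22007  P=1,RW=1,US=1,PS=0
  L1 @0x22[17] → 0x25007  P=1,RW=1,US=1,PS=0
  L2 @0x25[10] → 0x29007  P=1,RW=1,US=1,PS=0
  ✓ 0x29DAC  — 3 lookups
#2 VA=0x60340E9D9 (w,kernel):
  L0 @0x18[24] → 0x2C007  P=1,RW=1,US=1,PS=0
  L1 @0x2C[26] → 0x2F007  P=1,RW=1,US=1,PS=0
  L2 @0x2F[14] → 0x32005  P=1,RW=0,US=1,PS=0
  → PROTECTION_VIOLATION  (3 entries read)
#3 VA=0x1C340662C (w,kernel):
  L0 @0x18[7] → 0x35007  P=1,RW=1,US=1,PS=0
  L1 @0x35[26] → 0x39007  P=1,RW=1,US=1,PS=0
  L2 @0x39[6] → 0x3B007  P=1,RW=1,US=1,PS=0
  ✓ 0x3B62C  — 3 lookups
#4 VA=0x40E00E70 (w,kernel):
  L0 @0x18[1] → 0x3F007  P=1,RW=1,US=1,PS=0
  L1 @0x3F[7] → 0x2C000  P=0,RW=0,US=0,PS=0
  → PAGE_NOT_PRESENT  (2 entries read)
#5 VA=0x7C300472A (r,user):
  L0 @0x18[31] → 0x43007  P=1,RW=1,US=1,PS=0
  L1 @0x43[24] → 0x47007  P=1,RW=1,US=1,PS=0
  L2 @0x47[4] → 0x63002  P=0,RW=1,US=0,PS=0
  → PAGE_NOT_PRESENT  (3 entries read)

TLB: [["0x18220A", "0x29"], ["0x1C3406", "0x3B"]]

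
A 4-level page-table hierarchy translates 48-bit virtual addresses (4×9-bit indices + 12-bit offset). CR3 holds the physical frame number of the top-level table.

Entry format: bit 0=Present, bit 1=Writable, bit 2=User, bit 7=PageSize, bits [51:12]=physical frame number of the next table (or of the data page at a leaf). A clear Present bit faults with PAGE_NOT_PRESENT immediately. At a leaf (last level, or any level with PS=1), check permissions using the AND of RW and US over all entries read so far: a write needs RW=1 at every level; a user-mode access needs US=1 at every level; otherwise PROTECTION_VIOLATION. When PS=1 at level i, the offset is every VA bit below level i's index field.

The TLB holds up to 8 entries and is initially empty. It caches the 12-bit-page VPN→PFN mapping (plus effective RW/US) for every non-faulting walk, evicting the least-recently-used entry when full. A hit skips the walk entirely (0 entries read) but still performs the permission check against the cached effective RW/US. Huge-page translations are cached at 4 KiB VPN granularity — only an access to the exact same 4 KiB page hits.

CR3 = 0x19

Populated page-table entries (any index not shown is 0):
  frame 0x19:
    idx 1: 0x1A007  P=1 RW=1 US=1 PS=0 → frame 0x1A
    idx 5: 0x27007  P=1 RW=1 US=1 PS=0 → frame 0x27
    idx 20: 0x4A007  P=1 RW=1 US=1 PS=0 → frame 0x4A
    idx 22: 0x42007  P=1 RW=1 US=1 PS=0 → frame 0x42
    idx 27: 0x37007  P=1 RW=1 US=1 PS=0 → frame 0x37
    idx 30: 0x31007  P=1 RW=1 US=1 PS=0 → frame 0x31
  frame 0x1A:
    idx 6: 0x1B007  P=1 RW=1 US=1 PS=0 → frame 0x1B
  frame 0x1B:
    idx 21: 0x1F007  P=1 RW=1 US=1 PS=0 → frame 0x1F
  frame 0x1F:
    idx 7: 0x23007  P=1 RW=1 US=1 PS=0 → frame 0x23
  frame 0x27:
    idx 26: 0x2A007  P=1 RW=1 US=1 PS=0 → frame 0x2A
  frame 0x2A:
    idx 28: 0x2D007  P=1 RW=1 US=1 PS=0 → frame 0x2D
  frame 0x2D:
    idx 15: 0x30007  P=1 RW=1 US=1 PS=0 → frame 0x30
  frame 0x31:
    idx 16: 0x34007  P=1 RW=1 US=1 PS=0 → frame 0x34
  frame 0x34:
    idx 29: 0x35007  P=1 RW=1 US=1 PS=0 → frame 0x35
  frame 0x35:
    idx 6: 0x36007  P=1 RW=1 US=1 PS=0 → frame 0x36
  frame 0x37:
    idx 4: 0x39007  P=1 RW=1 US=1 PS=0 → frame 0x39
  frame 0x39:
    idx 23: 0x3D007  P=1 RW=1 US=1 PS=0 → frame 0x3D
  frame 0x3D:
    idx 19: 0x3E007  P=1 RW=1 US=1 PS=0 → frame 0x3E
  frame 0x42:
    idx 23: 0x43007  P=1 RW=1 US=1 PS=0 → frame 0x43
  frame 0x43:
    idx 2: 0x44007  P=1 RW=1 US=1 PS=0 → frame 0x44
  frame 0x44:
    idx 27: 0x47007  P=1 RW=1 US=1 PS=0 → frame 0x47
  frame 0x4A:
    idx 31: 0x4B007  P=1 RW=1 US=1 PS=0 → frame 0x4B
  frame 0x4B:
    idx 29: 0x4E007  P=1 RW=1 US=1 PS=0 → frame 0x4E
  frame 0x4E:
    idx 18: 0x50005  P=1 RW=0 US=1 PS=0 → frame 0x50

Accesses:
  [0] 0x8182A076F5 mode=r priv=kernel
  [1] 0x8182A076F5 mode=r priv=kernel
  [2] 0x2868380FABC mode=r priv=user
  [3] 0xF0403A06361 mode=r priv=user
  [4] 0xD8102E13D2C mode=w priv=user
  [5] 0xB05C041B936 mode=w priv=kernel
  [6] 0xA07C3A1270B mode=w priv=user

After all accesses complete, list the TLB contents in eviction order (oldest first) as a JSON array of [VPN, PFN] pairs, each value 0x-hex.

Per-access translation:
#0 VA=0x8182A076F5 (r,kernel):
  L0: frame=0x19 idx=1 entry=0x1A007 [P=1 RW=1 US=1 PS=0]
  L1: frame=0x1A idx=6 entry=0x1B007 [P=1 RW=1 US=1 PS=0]
  L2: frame=0x1B idx=21 entry=0x1F007 [P=1 RW=1 US=1 PS=0]
  L3: frame=0x1F idx=7 entry=0x23007 [P=1 RW=1 US=1 PS=0]
  ⇒ phys 0x236F5  [4 reads]
#1 VA=0x8182A076F5 (r,kernel):
  TLB hit vpn=0x8182A07 → PA=0x236F5
#2 VA=0x2868380FABC (r,user):
  L0: frame=0x19 idx=5 entry=0x27007 [P=1 RW=1 US=1 PS=0]
  L1: frame=0x27 idx=26 entry=0x2A007 [P=1 RW=1 US=1 PS=0]
  L2: frame=0x2A idx=28 entry=0x2D007 [P=1 RW=1 US=1 PS=0]
  L3: frame=0x2D idx=15 entry=0x30007 [P=1 RW=1 US=1 PS=0]
  ⇒ phys 0x30ABC  [4 reads]
#3 VA=0xF0403A06361 (r,user):
  L0: frame=0x19 idx=30 entry=0x31007 [P=1 RW=1 US=1 PS=0]
  L1: frame=0x31 idx=16 entry=0x34007 [P=1 RW=1 US=1 PS=0]
  L2: frame=0x34 idx=29 entry=0x35007 [P=1 RW=1 US=1 PS=0]
  L3: frame=0x35 idx=6 entry=0x36007 [P=1 RW=1 US=1 PS=0]
  ⇒ phys 0x36361  [4 reads]
#4 VA=0xD8102E13D2C (w,user):
  L0: frame=0x19 idx=27 entry=0x37007 [P=1 RW=1 US=1 PS=0]
  L1: frame=0x37 idx=4 entry=0x39007 [P=1 RW=1 US=1 PS=0]
  L2: frame=0x39 idx=23 entry=0x3D007 [P=1 RW=1 US=1 PS=0]
  L3: frame=0x3D idx=19 entry=0x3E007 [P=1 RW=1 US=1 PS=0]
  ⇒ phys 0x3ED2C  [4 reads]
#5 VA=0xB05C041B936 (w,kernel):
  L0: frame=0x19 idx=22 entry=0x42007 [P=1 RW=1 US=1 PS=0]
  L1: frame=0x42 idx=23 entry=0x43007 [P=1 RW=1 US=1 PS=0]
  L2: frame=0x43 idx=2 entry=0x44007 [P=1 RW=1 US=1 PS=0]
  L3: frame=0x44 idx=27 entry=0x47007 [P=1 RW=1 US=1 PS=0]
  ⇒ phys 0x47936  [4 reads]
#6 VA=0xA07C3A1270B (w,user):
  L0: frame=0x19 idx=20 entry=0x4A007 [P=1 RW=1 US=1 PS=0]
  L1: frame=0x4A idx=31 entry=0x4B007 [P=1 RW=1 US=1 PS=0]
  L2: frame=0x4B idx=29 entry=0x4E007 [P=1 RW=1 US=1 PS=0]
  L3: frame=0x4E idx=18 entry=0x50005 [P=1 RW=0 US=1 PS=0]
  ⇒ fault: PROTECTION_VIOLATION  — 4 lookups

TLB: [["0x8182A07", "0x23"], ["0x2868380F", "0x30"], ["0xF0403A06", "0x36"], ["0xD8102E13", "0x3E"], ["0xB05C041B", "0x47"]]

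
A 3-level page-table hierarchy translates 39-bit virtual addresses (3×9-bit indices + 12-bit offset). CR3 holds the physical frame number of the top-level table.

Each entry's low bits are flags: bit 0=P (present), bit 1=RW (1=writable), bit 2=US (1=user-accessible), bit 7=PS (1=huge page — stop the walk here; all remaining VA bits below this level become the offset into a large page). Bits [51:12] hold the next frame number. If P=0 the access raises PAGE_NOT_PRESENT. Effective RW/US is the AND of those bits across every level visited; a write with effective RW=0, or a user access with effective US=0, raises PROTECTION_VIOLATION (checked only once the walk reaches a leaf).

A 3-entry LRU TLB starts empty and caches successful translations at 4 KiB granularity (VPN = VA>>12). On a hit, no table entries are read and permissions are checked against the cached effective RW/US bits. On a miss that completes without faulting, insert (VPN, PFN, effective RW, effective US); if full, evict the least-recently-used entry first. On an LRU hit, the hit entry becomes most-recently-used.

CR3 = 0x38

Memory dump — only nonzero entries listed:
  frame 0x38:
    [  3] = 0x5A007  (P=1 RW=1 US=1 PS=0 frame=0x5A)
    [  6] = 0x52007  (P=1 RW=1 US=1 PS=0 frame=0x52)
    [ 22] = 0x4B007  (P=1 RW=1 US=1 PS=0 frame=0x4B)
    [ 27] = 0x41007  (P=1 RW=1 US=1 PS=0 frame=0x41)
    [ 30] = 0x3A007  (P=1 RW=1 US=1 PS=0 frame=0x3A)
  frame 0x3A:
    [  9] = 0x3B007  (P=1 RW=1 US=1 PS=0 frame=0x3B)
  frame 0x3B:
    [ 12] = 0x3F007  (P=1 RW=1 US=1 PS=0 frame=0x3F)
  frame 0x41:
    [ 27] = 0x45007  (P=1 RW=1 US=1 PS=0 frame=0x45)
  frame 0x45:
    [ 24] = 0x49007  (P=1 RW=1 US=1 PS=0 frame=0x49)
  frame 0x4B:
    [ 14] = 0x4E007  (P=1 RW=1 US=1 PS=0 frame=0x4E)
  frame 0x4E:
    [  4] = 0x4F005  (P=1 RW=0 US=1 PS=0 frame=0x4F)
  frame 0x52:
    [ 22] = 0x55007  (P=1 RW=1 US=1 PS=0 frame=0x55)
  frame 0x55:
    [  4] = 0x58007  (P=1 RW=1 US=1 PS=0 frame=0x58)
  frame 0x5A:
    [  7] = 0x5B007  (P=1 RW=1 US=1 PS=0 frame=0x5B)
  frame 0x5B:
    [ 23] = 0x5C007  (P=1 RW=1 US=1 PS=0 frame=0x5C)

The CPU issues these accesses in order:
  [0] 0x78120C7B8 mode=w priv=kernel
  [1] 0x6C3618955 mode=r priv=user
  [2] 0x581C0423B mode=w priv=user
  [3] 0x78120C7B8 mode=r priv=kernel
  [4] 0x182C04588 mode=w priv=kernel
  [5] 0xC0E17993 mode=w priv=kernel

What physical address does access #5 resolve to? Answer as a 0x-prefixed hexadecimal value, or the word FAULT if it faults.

Trace:
#0 VA=0x78120C7B8 (w,kernel):
  L0 @0x38[30] → 0x3A007  P=1,RW=1,US=1,PS=0
  L1 @0x3A[9] → 0x3B007  P=1,RW=1,US=1,PS=0
  L2 @0x3B[12] → 0x3F007  P=1,RW=1,US=1,PS=0
  ✓ 0x3F7B8  — 3 lookups
#1 VA=0x6C3618955 (r,user):
  L0 @0x38[27] → 0x41007  P=1,RW=1,US=1,PS=0
  L1 @0x41[27] → 0x45007  P=1,RW=1,US=1,PS=0
  L2 @0x45[24] → 0x49007  P=1,RW=1,US=1,PS=0
  ✓ 0x49955  — 3 lookups
#2 VA=0x581C0423B (w,user):
  L0 @0x38[22] → 0x4B007  P=1,RW=1,US=1,PS=0
  L1 @0x4B[14] → 0x4E007  P=1,RW=1,US=1,PS=0
  L2 @0x4E[4] → 0x4F005  P=1,RW=0,US=1,PS=0
  → PROTECTION_VIOLATION  (3 entries read)
#3 VA=0x78120C7B8 (r,kernel):
  TLB hit vpn=0x78120C → PA=0x3F7B8
#4 VA=0x182C04588 (w,kernel):
  L0 @0x38[6] → 0x52007  P=1,RW=1,US=1,PS=0
  L1 @0x52[22] → 0x55007  P=1,RW=1,US=1,PS=0
  L2 @0x55[4] → 0x58007  P=1,RW=1,US=1,PS=0
  ✓ 0x58588  — 3 lookups
#5 VA=0xC0E17993 (w,kernel):
  L0 @0x38[3] → 0x5A007  P=1,RW=1,US=1,PS=0
  L1 @0x5A[7] → 0x5B007  P=1,RW=1,US=1,PS=0
  L2 @0x5B[23] → 0x5C007  P=1,RW=1,US=1,PS=0
  ✓ 0x5C993  — 3 lookups

Access #5 PA: 0x5C993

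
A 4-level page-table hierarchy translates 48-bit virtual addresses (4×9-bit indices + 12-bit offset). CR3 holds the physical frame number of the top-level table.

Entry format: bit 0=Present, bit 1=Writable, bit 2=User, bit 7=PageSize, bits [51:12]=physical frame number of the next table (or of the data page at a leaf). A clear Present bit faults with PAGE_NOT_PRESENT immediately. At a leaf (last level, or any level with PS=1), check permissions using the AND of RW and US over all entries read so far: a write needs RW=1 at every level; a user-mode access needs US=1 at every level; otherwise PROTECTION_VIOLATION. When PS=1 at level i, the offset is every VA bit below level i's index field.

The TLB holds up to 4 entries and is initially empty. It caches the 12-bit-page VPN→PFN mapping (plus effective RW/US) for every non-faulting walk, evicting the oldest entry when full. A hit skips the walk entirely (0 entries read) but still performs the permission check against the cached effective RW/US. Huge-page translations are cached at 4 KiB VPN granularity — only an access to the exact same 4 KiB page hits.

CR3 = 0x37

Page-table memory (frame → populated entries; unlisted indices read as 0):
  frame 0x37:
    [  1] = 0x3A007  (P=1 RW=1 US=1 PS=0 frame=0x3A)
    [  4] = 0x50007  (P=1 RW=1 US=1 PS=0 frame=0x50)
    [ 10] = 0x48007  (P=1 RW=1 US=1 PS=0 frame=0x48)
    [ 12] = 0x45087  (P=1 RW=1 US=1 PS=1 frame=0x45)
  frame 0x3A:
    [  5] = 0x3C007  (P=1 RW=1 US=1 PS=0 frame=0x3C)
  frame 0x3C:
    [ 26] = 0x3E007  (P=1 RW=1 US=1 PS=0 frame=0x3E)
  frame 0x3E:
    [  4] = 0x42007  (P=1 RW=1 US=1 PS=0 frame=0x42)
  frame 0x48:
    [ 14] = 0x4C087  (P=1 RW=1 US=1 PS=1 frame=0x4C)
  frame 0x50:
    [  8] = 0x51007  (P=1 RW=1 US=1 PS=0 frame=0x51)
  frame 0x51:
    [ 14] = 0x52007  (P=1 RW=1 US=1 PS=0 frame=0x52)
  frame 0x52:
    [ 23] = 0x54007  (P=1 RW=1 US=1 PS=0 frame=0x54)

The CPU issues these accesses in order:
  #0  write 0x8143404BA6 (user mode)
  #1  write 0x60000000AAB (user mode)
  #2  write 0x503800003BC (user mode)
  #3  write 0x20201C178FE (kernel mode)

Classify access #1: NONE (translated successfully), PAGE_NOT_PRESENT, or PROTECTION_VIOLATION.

Walk each access:
#0 VA=0x8143404BA6 (w,user):
  L0: frame=0x37 idx=1 entry=0x3A007 [P=1 RW=1 US=1 PS=0]
  L1: frame=0x3A idx=5 entry=0x3C007 [P=1 RW=1 US=1 PS=0]
  L2: frame=0x3C idx=26 entry=0x3E007 [P=1 RW=1 US=1 PS=0]
  L3: frame=0x3E idx=4 entry=0x42007 [P=1 RW=1 US=1 PS=0]
  ⇒ phys 0x42BA6  [4 reads]
#1 VA=0x60000000AAB (w,user):
  L0: frame=0x37 idx=12 entry=0x45087 [P=1 RW=1 US=1 PS=1]
  ⇒ phys 0x45AAB (huge @L0)  [1 reads]
#2 VA=0x503800003BC (w,user):
  L0: frame=0x37 idx=10 entry=0x48007 [P=1 RW=1 US=1 PS=0]
  L1: frame=0x48 idx=14 entry=0x4C087 [P=1 RW=1 US=1 PS=1]
  ⇒ phys 0x4C3BC (huge @L1)  [2 reads]
#3 VA=0x20201C178FE (w,kernel):
  L0: frame=0x37 idx=4 entry=0x50007 [P=1 RW=1 US=1 PS=0]
  L1: frame=0x50 idx=8 entry=0x51007 [P=1 RW=1 US=1 PS=0]
  L2: frame=0x51 idx=14 entry=0x52007 [P=1 RW=1 US=1 PS=0]
  L3: frame=0x52 idx=23 entry=0x54007 [P=1 RW=1 US=1 PS=0]
  ⇒ phys 0x548FE  [4 reads]

Access #1 fault: NONE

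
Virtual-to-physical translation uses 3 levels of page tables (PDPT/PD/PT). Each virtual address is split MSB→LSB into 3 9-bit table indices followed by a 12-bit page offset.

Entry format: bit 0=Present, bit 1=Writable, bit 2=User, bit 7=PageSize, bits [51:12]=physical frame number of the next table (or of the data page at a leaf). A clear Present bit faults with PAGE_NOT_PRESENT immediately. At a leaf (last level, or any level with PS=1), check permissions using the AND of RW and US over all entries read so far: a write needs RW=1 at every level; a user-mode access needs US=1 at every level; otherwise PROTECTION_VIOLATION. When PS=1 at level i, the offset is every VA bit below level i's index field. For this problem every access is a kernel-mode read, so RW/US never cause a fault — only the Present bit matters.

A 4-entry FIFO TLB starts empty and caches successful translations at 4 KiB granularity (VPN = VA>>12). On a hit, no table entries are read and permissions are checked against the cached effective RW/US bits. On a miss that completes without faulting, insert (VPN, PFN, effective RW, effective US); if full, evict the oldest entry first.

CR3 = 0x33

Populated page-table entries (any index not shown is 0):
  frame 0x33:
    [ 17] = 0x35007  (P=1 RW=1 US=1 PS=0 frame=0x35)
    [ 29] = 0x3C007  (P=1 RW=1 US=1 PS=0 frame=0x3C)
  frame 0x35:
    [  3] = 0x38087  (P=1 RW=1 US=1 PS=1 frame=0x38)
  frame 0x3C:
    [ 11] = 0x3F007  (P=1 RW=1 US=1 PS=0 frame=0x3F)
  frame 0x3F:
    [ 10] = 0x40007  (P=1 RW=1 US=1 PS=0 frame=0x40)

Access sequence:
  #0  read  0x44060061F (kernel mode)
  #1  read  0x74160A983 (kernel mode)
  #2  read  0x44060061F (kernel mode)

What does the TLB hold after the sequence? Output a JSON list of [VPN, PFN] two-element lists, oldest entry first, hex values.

Trace:
#0 VA=0x44060061F (r,kernel):
  lvl0: tbl 0x33, slot 17 ⇒ 0x35007 (P1/RW1/US1/PS0)
  lvl1: tbl 0x35, slot 3 ⇒ 0x38087 (P1/RW1/US1/PS1)
  ✓ 0x3861F (huge @L1)  — 2 lookups
#1 VA=0x74160A983 (r,kernel):
  lvl0: tbl 0x33, slot 29 ⇒ 0x3C007 (P1/RW1/US1/PS0)
  lvl1: tbl 0x3C, slot 11 ⇒ 0x3F007 (P1/RW1/US1/PS0)
  lvl2: tbl 0x3F, slot 10 ⇒ 0x40007 (P1/RW1/US1/PS0)
  ✓ 0x40983  — 3 lookups
#2 VA=0x44060061F (r,kernel):
  TLB hit vpn=0x440600 → PA=0x3861F

TLB: [["0x440600", "0x38"], ["0x74160A", "0x40"]]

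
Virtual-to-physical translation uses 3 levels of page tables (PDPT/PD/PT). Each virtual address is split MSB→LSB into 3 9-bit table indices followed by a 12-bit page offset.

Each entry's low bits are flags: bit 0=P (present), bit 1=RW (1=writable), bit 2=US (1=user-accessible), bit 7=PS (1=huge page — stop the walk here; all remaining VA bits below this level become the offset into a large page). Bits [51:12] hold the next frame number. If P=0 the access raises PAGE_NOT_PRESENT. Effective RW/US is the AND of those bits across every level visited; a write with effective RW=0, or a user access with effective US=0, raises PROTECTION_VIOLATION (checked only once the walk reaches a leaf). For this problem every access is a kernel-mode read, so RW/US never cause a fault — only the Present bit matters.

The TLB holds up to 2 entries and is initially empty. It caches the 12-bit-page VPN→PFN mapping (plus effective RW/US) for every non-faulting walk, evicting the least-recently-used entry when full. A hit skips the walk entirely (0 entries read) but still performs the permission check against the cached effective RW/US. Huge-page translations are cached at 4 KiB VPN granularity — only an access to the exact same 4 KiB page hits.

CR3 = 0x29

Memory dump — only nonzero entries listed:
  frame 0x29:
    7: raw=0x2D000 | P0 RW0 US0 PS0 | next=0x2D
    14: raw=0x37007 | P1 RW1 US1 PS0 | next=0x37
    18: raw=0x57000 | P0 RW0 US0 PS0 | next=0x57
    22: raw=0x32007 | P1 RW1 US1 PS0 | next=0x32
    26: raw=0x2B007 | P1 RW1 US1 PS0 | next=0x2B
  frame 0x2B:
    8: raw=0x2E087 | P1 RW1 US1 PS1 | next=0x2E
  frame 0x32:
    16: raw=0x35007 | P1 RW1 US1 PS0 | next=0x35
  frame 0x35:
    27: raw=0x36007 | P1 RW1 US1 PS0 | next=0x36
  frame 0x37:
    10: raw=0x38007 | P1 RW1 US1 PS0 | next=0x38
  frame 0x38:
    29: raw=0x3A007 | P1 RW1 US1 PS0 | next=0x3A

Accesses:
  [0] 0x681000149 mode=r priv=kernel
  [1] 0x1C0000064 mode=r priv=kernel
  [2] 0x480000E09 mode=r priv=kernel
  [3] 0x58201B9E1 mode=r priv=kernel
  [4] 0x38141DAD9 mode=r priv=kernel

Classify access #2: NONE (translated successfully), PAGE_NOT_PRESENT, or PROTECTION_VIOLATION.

Walk each access:
#0 VA=0x681000149 (r,kernel):
  [0] read 0x29 idx=26: raw=0x2B007 flags P=1 W=1 U=1 S=0
  [1] read 0x2B idx=8: raw=0x2E087 flags P=1 W=1 U=1 S=1
  ✓ 0x2E149 (huge @L1)  — 2 lookups
#1 VA=0x1C0000064 (r,kernel):
  [0] read 0x29 idx=7: raw=0x2D000 flags P=0 W=0 U=0 S=0
  ⇒ fault: PAGE_NOT_PRESENT  — 1 lookups
#2 VA=0x480000E09 (r,kernel):
  [0] read 0x29 idx=18: raw=0x57000 flags P=0 W=0 U=0 S=0
  ⇒ fault: PAGE_NOT_PRESENT  — 1 lookups
#3 VA=0x58201B9E1 (r,kernel):
  [0] read 0x29 idx=22: raw=0x32007 flags P=1 W=1 U=1 S=0
  [1] read 0x32 idx=16: raw=0x35007 flags P=1 W=1 U=1 S=0
  [2] read 0x35 idx=27: raw=0x36007 flags P=1 W=1 U=1 S=0
  ✓ 0x369E1  — 3 lookups
#4 VA=0x38141DAD9 (r,kernel):
  [0] read 0x29 idx=14: raw=0x37007 flags P=1 W=1 U=1 S=0
  [1] read 0x37 idx=10: raw=0x38007 flags P=1 W=1 U=1 S=0
  [2] read 0x38 idx=29: raw=0x3A007 flags P=1 W=1 U=1 S=0
  ✓ 0x3AAD9  — 3 lookups

Access #2 fault: PAGE_NOT_PRESENT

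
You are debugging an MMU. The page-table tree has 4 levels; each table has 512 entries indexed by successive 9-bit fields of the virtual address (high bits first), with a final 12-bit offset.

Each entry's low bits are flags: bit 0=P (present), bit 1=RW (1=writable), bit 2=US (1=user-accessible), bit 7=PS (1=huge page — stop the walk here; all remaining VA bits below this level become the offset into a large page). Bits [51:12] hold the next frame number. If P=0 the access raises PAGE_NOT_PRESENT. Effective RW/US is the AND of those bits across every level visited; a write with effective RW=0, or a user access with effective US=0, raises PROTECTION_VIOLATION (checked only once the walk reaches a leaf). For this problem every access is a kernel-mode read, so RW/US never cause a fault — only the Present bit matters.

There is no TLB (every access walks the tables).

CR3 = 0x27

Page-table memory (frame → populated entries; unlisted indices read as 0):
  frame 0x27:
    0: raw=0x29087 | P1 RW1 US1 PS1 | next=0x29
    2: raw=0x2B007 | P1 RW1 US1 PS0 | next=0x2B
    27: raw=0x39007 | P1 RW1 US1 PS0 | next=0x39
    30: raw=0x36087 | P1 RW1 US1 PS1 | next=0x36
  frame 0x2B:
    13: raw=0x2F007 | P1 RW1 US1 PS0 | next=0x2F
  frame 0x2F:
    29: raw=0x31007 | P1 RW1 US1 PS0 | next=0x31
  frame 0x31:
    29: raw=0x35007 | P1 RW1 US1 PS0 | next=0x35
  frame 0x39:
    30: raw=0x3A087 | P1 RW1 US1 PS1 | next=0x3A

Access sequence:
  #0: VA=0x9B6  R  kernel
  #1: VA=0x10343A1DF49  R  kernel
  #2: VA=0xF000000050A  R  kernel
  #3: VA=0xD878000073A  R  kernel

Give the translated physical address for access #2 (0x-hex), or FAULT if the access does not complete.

Trace:
#0 VA=0x9B6 (r,kernel):
  lvl0: tbl 0x27, slot 0 ⇒ 0x29087 (P1/RW1/US1/PS1)
  ✓ 0x299B6 (huge @L0)  — 1 lookups
#1 VA=0x10343A1DF49 (r,kernel):
  lvl0: tbl 0x27, slot 2 ⇒ 0x2B007 (P1/RW1/US1/PS0)
  lvl1: tbl 0x2B, slot 13 ⇒ 0x2F007 (P1/RW1/US1/PS0)
  lvl2: tbl 0x2F, slot 29 ⇒ 0x31007 (P1/RW1/US1/PS0)
  lvl3: tbl 0x31, slot 29 ⇒ 0x35007 (P1/RW1/US1/PS0)
  ✓ 0x35F49  — 4 lookups
#2 VA=0xF000000050A (r,kernel):
  lvl0: tbl 0x27, slot 30 ⇒ 0x36087 (P1/RW1/US1/PS1)
  ✓ 0x3650A (huge @L0)  — 1 lookups
#3 VA=0xD878000073A (r,kernel):
  lvl0: tbl 0x27, slot 27 ⇒ 0x39007 (P1/RW1/US1/PS0)
  lvl1: tbl 0x39, slot 30 ⇒ 0x3A087 (P1/RW1/US1/PS1)
  ✓ 0x3A73A (huge @L1)  — 2 lookups

Access #2 PA: 0x3650A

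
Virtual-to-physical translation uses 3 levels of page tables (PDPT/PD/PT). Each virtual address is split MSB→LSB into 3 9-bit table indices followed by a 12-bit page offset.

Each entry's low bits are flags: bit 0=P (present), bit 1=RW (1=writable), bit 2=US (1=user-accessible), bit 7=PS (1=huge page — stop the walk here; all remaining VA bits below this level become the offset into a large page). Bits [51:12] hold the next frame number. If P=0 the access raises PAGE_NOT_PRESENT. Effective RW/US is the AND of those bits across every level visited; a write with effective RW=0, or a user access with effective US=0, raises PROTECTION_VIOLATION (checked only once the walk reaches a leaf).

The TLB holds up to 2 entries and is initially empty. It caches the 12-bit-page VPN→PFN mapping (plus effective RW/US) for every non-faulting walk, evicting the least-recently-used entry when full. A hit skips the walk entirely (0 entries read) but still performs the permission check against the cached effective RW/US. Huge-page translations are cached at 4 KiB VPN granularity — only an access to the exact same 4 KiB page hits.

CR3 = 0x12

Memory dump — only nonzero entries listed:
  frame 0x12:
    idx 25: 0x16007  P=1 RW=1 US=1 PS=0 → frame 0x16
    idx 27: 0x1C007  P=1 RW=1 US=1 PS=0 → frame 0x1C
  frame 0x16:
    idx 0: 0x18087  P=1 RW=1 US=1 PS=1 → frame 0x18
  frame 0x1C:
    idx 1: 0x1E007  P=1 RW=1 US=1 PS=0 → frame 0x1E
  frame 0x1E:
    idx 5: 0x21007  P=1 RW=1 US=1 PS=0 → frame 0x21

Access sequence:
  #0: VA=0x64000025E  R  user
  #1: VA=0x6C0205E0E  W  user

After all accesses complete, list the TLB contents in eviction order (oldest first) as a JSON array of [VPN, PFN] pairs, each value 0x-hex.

Walk each access:
#0 VA=0x64000025E (r,user):
  [0] read 0x12 idx=25: raw=0x16007 flags P=1 W=1 U=1 S=0
  [1] read 0x16 idx=0: raw=0x18087 flags P=1 W=1 U=1 S=1
  → PA=0x1825E (huge @L1)  (2 entries read)
#1 VA=0x6C0205E0E (w,user):
  [0] read 0x12 idx=27: raw=0x1C007 flags P=1 W=1 U=1 S=0
  [1] read 0x1C idx=1: raw=0x1E007 flags P=1 W=1 U=1 S=0
  [2] read 0x1E idx=5: raw=0x21007 flags P=1 W=1 U=1 S=0
  → PA=0x21E0E  (3 entries read)

TLB: [["0x640000", "0x18"], ["0x6C0205", "0x21"]]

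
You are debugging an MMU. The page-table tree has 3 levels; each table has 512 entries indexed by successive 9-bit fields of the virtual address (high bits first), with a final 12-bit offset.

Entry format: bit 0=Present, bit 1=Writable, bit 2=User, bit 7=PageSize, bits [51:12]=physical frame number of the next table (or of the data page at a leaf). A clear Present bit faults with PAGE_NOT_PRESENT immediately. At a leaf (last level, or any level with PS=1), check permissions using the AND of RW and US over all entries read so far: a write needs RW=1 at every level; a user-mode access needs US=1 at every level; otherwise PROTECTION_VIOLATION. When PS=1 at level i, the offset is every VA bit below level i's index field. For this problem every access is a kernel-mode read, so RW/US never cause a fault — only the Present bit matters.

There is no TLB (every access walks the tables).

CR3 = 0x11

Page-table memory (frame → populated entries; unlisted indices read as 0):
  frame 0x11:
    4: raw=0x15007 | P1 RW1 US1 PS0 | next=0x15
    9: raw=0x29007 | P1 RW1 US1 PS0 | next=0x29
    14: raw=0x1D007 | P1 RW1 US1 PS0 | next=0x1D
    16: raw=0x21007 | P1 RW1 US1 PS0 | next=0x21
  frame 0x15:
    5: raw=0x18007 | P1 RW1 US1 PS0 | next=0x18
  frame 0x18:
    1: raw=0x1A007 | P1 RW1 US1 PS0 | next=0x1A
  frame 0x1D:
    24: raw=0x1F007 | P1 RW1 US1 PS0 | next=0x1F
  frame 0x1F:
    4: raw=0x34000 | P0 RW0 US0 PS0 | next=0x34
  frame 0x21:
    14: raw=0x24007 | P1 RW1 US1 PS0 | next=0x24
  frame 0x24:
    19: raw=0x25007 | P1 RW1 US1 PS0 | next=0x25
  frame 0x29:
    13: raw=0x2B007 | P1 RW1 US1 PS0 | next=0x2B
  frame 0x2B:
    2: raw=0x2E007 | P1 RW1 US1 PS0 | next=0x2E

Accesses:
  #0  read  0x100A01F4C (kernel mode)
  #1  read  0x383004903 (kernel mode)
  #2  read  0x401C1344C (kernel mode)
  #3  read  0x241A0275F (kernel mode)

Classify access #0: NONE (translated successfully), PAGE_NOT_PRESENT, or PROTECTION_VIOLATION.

Walk each access:
#0 VA=0x100A01F4C (r,kernel):
  L0 @0x11[4] → 0x15007  P=1,RW=1,US=1,PS=0
  L1 @0x15[5] → 0x18007  P=1,RW=1,US=1,PS=0
  L2 @0x18[1] → 0x1A007  P=1,RW=1,US=1,PS=0
  ⇒ phys 0x1AF4C  [3 reads]
#1 VA=0x383004903 (r,kernel):
  L0 @0x11[14] → 0x1D007  P=1,RW=1,US=1,PS=0
  L1 @0x1D[24] → 0x1F007  P=1,RW=1,US=1,PS=0
  L2 @0x1F[4] → 0x34000  P=0,RW=0,US=0,PS=0
  ✗ PAGE_NOT_PRESENT  [3 reads]
#2 VA=0x401C1344C (r,kernel):
  L0 @0x11[16] → 0x21007  P=1,RW=1,US=1,PS=0
  L1 @0x21[14] → 0x24007  P=1,RW=1,US=1,PS=0
  L2 @0x24[19] → 0x25007  P=1,RW=1,US=1,PS=0
  ⇒ phys 0x2544C  [3 reads]
#3 VA=0x241A0275F (r,kernel):
  L0 @0x11[9] → 0x29007  P=1,RW=1,US=1,PS=0
  L1 @0x29[13] → 0x2B007  P=1,RW=1,US=1,PS=0
  L2 @0x2B[2] → 0x2E007  P=1,RW=1,US=1,PS=0
  ⇒ phys 0x2E75F  [3 reads]

Access #0 fault: NONE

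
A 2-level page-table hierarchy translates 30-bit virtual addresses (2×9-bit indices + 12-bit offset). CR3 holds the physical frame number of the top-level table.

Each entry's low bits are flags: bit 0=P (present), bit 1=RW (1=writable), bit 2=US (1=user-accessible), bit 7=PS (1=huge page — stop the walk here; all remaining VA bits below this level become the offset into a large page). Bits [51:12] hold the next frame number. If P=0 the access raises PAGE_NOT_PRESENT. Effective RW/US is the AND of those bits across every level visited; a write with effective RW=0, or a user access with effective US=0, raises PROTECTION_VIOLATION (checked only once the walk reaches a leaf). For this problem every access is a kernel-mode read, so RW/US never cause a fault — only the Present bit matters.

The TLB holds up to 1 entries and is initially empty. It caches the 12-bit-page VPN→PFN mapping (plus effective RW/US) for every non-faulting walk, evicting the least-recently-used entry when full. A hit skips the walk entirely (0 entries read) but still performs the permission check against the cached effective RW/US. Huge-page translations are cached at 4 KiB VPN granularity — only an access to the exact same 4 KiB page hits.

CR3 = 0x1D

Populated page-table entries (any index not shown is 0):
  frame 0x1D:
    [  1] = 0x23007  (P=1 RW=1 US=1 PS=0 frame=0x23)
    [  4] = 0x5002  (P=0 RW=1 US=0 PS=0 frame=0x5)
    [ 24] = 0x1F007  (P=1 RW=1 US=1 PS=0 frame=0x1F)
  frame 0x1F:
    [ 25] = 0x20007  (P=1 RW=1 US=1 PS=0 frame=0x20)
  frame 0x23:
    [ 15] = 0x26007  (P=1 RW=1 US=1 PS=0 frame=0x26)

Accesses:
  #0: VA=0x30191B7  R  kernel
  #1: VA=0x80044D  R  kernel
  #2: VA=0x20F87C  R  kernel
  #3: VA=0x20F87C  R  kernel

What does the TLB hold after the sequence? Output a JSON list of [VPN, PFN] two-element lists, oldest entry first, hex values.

Per-access translation:
#0 VA=0x30191B7 (r,kernel):
  [0] read 0x1D idx=24: raw=0x1F007 flags P=1 W=1 U=1 S=0
  [1] read 0x1F idx=25: raw=0x20007 flags P=1 W=1 U=1 S=0
  → PA=0x201B7  (2 entries read)
#1 VA=0x80044D (r,kernel):
  [0] read 0x1D idx=4: raw=0x5002 flags P=0 W=1 U=0 S=0
  ✗ PAGE_NOT_PRESENT  [1 reads]
#2 VA=0x20F87C (r,kernel):
  [0] read 0x1D idx=1: raw=0x23007 flags P=1 W=1 U=1 S=0
  [1] read 0x23 idx=15: raw=0x26007 flags P=1 W=1 U=1 S=0
  → PA=0x2687C  (2 entries read)
#3 VA=0x20F87C (r,kernel):
  TLB hit vpn=0x20F → PA=0x2687C

TLB: [["0x20F", "0x26"]]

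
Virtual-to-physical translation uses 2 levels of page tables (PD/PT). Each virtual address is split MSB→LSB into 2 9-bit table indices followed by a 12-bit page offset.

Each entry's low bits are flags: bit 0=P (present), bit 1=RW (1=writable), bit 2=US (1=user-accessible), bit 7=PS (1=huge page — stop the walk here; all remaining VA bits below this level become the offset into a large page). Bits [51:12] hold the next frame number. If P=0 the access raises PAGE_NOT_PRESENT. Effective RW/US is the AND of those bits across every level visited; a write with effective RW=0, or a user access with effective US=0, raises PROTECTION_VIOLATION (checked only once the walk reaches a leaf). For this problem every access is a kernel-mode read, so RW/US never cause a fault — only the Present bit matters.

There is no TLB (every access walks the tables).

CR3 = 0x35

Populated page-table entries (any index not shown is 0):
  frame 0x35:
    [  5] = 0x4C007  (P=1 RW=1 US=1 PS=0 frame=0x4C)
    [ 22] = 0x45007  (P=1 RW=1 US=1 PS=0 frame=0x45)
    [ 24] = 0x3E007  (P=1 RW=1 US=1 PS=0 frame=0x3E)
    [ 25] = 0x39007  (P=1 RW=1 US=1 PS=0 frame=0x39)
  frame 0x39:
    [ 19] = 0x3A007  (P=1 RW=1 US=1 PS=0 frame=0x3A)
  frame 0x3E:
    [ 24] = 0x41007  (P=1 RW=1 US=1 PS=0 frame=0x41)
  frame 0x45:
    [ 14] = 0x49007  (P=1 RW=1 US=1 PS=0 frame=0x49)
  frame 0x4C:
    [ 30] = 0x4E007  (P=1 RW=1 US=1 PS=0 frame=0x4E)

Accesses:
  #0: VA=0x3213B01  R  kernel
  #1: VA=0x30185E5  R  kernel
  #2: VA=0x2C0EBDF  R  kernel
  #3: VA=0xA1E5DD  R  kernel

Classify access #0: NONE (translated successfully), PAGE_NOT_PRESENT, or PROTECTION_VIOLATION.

Per-access translation:
#0 VA=0x3213B01 (r,kernel):
  [0] read 0x35 idx=25: raw=0x39007 flags P=1 W=1 U=1 S=0
  [1] read 0x39 idx=19: raw=0x3A007 flags P=1 W=1 U=1 S=0
  ⇒ phys 0x3AB01  [2 reads]
#1 VA=0x30185E5 (r,kernel):
  [0] read 0x35 idx=24: raw=0x3E007 flags P=1 W=1 U=1 S=0
  [1] read 0x3E idx=24: raw=0x41007 flags P=1 W=1 U=1 S=0
  ⇒ phys 0x415E5  [2 reads]
#2 VA=0x2C0EBDF (r,kernel):
  [0] read 0x35 idx=22: raw=0x45007 flags P=1 W=1 U=1 S=0
  [1] read 0x45 idx=14: raw=0x49007 flags P=1 W=1 U=1 S=0
  ⇒ phys 0x49BDF  [2 reads]
#3 VA=0xA1E5DD (r,kernel):
  [0] read 0x35 idx=5: raw=0x4C007 flags P=1 W=1 U=1 S=0
  [1] read 0x4C idx=30: raw=0x4E007 flags P=1 W=1 U=1 S=0
  ⇒ phys 0x4E5DD  [2 reads]

Access #0 fault: NONE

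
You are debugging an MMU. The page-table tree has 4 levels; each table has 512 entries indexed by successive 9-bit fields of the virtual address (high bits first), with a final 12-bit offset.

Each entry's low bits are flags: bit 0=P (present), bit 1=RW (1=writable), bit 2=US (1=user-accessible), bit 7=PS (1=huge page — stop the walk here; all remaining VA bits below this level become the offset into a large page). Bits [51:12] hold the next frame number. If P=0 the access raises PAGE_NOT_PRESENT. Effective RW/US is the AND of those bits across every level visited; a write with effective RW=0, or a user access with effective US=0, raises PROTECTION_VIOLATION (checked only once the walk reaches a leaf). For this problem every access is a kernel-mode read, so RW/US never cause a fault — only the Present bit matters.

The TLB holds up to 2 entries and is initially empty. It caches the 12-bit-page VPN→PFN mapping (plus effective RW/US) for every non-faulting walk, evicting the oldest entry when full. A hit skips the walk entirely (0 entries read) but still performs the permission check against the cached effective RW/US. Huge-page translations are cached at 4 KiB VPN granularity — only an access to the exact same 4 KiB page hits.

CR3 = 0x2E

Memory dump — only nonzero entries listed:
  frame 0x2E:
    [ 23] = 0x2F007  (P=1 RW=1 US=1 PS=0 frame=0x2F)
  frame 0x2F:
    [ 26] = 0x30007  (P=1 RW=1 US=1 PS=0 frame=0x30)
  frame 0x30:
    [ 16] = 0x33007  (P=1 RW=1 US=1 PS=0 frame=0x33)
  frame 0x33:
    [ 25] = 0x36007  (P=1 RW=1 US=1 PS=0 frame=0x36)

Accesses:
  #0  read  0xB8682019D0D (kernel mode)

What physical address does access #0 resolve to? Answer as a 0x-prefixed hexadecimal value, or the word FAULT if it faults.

Walk each access:
#0 VA=0xB8682019D0D (r,kernel):
  L0 @0x2E[23] → 0x2F007  P=1,RW=1,US=1,PS=0
  L1 @0x2F[26] → 0x30007  P=1,RW=1,US=1,PS=0
  L2 @0x30[16] → 0x33007  P=1,RW=1,US=1,PS=0
  L3 @0x33[25] → 0x36007  P=1,RW=1,US=1,PS=0
  ⇒ phys 0x36D0D  [4 reads]

Access #0 PA: 0x36D0D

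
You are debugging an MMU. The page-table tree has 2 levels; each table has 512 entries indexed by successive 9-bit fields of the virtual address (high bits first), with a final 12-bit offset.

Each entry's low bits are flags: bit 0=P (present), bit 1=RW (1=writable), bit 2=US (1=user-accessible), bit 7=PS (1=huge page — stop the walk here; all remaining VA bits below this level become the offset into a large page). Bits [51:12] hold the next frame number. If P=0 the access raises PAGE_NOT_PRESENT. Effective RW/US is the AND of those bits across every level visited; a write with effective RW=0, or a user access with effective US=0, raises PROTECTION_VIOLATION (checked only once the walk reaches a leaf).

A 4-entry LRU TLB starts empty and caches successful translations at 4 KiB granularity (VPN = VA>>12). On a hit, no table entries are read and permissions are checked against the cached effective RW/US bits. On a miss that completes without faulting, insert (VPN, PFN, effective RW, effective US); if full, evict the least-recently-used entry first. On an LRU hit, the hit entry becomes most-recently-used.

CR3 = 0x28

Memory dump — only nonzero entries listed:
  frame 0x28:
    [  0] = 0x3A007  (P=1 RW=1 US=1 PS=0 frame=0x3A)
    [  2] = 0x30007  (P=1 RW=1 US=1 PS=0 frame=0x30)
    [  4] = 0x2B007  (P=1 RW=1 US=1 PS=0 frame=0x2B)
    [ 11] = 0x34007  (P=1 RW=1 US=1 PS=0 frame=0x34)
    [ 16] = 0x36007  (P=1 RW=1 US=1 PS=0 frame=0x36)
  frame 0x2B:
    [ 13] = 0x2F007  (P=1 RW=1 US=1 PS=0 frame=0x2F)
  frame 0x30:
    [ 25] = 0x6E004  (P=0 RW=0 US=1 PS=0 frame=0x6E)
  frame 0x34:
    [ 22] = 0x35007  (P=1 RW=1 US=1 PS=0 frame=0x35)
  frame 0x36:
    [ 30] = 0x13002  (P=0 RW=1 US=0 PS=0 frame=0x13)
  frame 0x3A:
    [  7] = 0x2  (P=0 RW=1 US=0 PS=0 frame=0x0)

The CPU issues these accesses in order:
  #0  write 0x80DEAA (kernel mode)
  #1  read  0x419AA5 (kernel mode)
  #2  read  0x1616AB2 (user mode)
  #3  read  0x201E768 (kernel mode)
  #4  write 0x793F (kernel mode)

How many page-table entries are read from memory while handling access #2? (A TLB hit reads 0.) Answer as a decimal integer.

Walk each access:
#0 VA=0x80DEAA (w,kernel):
  [0] read 0x28 idx=4: raw=0x2B007 flags P=1 W=1 U=1 S=0
  [1] read 0x2B idx=13: raw=0x2F007 flags P=1 W=1 U=1 S=0
  → PA=0x2FEAA  (2 entries read)
#1 VA=0x419AA5 (r,kernel):
  [0] read 0x28 idx=2: raw=0x30007 flags P=1 W=1 U=1 S=0
  [1] read 0x30 idx=25: raw=0x6E004 flags P=0 W=0 U=1 S=0
  → PAGE_NOT_PRESENT  (2 entries read)
#2 VA=0x1616AB2 (r,user):
  [0] read 0x28 idx=11: raw=0x34007 flags P=1 W=1 U=1 S=0
  [1] read 0x34 idx=22: raw=0x35007 flags P=1 W=1 U=1 S=0
  → PA=0x35AB2  (2 entries read)
#3 VA=0x201E768 (r,kernel):
  [0] read 0x28 idx=16: raw=0x36007 flags P=1 W=1 U=1 S=0
  [1] read 0x36 idx=30: raw=0x13002 flags P=0 W=1 U=0 S=0
  → PAGE_NOT_PRESENT  (2 entries read)
#4 VA=0x793F (w,kernel):
  [0] read 0x28 idx=0: raw=0x3A007 flags P=1 W=1 U=1 S=0
  [1] read 0x3A idx=7: raw=0x2 flags P=0 W=1 U=0 S=0
  → PAGE_NOT_PRESENT  (2 entries read)

Entries read for #2: 2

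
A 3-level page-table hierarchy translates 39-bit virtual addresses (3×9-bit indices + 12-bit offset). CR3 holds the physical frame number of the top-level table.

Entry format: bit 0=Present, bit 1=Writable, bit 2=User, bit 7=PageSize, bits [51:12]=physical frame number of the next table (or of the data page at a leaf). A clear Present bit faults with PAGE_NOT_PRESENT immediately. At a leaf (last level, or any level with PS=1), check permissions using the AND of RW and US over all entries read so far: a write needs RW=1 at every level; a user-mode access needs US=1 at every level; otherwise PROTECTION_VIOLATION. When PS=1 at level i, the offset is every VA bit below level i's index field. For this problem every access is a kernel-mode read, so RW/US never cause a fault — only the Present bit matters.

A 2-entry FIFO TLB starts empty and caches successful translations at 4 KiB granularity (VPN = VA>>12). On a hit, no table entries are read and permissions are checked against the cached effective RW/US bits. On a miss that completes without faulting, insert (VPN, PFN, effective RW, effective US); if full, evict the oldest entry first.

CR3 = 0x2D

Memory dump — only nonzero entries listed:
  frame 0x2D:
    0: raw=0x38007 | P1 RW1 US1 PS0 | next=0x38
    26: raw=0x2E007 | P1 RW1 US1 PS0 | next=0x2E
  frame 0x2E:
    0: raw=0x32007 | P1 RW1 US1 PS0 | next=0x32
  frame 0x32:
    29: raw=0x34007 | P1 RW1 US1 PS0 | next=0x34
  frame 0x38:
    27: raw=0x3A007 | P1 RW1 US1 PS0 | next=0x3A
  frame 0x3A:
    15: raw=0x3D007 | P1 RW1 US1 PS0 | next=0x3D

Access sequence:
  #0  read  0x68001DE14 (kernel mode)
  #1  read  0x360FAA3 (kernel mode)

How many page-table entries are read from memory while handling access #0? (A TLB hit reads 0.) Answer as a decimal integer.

Walk each access:
#0 VA=0x68001DE14 (r,kernel):
  [0] read 0x2D idx=26: raw=0x2E007 flags P=1 W=1 U=1 S=0
  [1] read 0x2E idx=0: raw=0x32007 flags P=1 W=1 U=1 S=0
  [2] read 0x32 idx=29: raw=0x34007 flags P=1 W=1 U=1 S=0
  → PA=0x34E14  (3 entries read)
#1 VA=0x360FAA3 (r,kernel):
  [0] read 0x2D idx=0: raw=0x38007 flags P=1 W=1 U=1 S=0
  [1] read 0x38 idx=27: raw=0x3A007 flags P=1 W=1 U=1 S=0
  [2] read 0x3A idx=15: raw=0x3D007 flags P=1 W=1 U=1 S=0
  → PA=0x3DAA3  (3 entries read)

Entries read for #0: 3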